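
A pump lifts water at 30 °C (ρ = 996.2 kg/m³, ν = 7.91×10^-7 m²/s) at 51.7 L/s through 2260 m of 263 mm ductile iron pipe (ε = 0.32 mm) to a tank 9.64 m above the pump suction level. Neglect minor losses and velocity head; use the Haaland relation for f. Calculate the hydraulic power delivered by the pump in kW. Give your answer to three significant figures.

V = 4Q/(πD²) = 0.9517 m/s; Re = 3.16×10^5; ε/D = 0.00122; f = 0.02136
h_f = f(L/D)V²/2g = 8.471 m
Total head H = z + h_f = 9.64 + 8.471 = 18.11 m
P_hyd = ρgQH = 996.2·9.81·0.0517·18.11 = 9.151 kW

P_hyd ≈ 9.15 kW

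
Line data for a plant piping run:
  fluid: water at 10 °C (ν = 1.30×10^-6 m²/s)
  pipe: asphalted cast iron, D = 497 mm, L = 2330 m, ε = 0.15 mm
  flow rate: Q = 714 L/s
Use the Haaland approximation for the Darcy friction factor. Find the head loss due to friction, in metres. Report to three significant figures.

V = 4Q/(πD²) = 4·0.714/(π·0.497²) = 3.680 m/s
Re = VD/ν = 3.680·0.497/1.30×10^-6 = 1.41×10^6 → turbulent
ε/D = 0.15/497 = 3.02×10^-4
Haaland: f = 0.01545
h_f = f(L/D)V²/(2g) = 0.01545·(2330/0.497)·3.680²/(2·9.81) = 49.99 m

h_f ≈ 50.0 m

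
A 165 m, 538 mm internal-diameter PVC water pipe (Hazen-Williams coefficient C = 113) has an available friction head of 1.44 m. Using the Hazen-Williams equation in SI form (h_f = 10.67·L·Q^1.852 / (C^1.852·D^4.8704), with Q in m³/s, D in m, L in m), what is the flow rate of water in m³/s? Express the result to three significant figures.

Q ≈ 0.477 m³/s

Rearranging: Q = [h_f·C^1.852·D^4.8704 / (10.67·L)]^(1/1.852)
Q = [1.44·113^1.852·0.538^4.8704 / (10.67·165)]^0.540 = 0.4765 m³/s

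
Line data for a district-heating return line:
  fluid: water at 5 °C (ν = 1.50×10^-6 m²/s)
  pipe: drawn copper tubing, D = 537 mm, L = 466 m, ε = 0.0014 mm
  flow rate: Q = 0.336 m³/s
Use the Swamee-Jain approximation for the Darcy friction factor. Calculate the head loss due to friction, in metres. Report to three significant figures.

h_f ≈ 1.26 m

V = 4Q/(πD²) = 4·0.336/(π·0.537²) = 1.484 m/s
Re = VD/ν = 1.484·0.537/1.50×10^-6 = 5.31×10^5 → turbulent
ε/D = 0.0014/537 = 2.61×10^-6
Swamee-Jain: f = 0.01299
h_f = f(L/D)V²/(2g) = 0.01299·(466/0.537)·1.484²/(2·9.81) = 1.265 m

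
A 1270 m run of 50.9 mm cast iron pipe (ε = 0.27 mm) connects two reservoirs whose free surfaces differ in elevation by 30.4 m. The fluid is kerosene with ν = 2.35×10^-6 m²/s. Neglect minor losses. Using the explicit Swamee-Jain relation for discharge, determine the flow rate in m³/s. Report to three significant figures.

Swamee-Jain (Type II): Q = -0.965·√(gD⁵h_f/L)·ln[ε/(3.7D) + √(3.17ν²L/(gD³h_f))]
√(gD⁵h_f/L) = √(9.81·0.0509⁵·30.4/1270) = 2.832×10^-4
ε/(3.7D) = 0.00143; √(3.17ν²L/(gD³h_f)) = 7.52×10^-4
Q = -0.965·2.832×10^-4·ln(0.002186) = 0.001674 m³/s
Check: V = 0.823 m/s, Re = 1.78×10^4, f = 0.03587, h_f = 30.9 m ≈ 30.4 m ✓

Q ≈ 0.00167 m³/s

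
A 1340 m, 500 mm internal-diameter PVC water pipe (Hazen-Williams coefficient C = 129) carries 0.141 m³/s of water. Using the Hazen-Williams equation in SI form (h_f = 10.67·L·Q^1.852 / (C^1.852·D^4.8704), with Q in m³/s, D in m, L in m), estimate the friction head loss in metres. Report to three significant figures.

h_f ≈ 1.37 m

h_f = 10.67·1340·0.141^1.852 / (129^1.852·0.500^4.8704) = 1.371 m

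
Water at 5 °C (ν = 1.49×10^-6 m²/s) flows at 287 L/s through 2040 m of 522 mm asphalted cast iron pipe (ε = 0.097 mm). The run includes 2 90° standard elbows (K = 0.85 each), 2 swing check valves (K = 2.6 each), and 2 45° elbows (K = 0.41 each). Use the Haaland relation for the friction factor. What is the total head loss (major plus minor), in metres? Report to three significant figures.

V = 4Q/(πD²) = 1.341 m/s; V²/2g = 0.09166 m
Re = 4.70×10^5, ε/D = 1.86×10^-4 → f = 0.01524 (Haaland)
Major: h_f = f(L/D)·V²/2g = 0.01524·3908·0.09166 = 5.459 m
Minor: ΣK = 7.72; h_m = ΣK·V²/2g = 0.7077 m
Total H_L = 5.459 + 0.7077 = 6.167 m

H_L ≈ 6.17 m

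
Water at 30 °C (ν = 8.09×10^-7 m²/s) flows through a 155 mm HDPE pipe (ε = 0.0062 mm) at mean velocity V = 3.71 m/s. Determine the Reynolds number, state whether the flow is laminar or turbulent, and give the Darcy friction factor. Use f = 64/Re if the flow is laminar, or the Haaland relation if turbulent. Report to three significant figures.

Re ≈ 7.11×10^5; turbulent; f ≈ 0.0129

Re = VD/ν = 3.710·0.155/8.09×10^-7 = 7.11×10^5
Re > 4000 → turbulent; ε/D = 4.00×10^-5
Haaland: f = 0.01289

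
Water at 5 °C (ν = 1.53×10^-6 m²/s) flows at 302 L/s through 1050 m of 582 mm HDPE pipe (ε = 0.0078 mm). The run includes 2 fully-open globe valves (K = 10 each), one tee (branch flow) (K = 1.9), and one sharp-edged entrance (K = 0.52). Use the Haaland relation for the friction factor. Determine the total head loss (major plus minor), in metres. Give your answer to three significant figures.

V = 4Q/(πD²) = 1.135 m/s; V²/2g = 0.06568 m
Re = 4.32×10^5, ε/D = 1.34×10^-5 → f = 0.01355 (Haaland)
Major: h_f = f(L/D)·V²/2g = 0.01355·1804·0.06568 = 1.606 m
Minor: ΣK = 22.4; h_m = ΣK·V²/2g = 1.473 m
Total H_L = 1.606 + 1.473 = 3.078 m

H_L ≈ 3.08 m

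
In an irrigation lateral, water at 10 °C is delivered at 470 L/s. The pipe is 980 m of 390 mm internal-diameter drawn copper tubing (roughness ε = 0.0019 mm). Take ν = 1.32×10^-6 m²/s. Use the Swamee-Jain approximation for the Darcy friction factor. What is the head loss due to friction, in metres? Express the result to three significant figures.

h_f ≈ 22.7 m

V = 4Q/(πD²) = 4·0.470/(π·0.390²) = 3.934 m/s
Re = VD/ν = 3.934·0.390/1.32×10^-6 = 1.16×10^6 → turbulent
ε/D = 0.0019/390 = 4.87×10^-6
Swamee-Jain: f = 0.01145
h_f = f(L/D)V²/(2g) = 0.01145·(980/0.390)·3.934²/(2·9.81) = 22.71 m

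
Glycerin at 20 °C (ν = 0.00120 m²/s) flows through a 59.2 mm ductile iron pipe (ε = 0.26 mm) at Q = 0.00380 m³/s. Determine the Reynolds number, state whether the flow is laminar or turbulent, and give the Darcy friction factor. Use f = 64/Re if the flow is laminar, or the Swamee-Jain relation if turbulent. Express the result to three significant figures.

Re ≈ 68.1; laminar; f = 64/Re ≈ 0.940

V = 4Q/(πD²) = 1.381 m/s
Re = VD/ν = 1.381·0.0592/0.00120 = 68.1
Re < 2300 → laminar → f = 64/Re = 0.9397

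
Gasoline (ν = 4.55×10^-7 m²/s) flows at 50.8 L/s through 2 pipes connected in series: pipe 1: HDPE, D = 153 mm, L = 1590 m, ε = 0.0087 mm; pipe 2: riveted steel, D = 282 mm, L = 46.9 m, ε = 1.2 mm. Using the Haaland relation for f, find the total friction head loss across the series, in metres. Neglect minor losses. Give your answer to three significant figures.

Pipe 1: V = 2.763 m/s, Re = 9.29×10^5, ε/D = 5.69×10^-5, f = 0.01274, h_1 = f(L/D)V²/2g = 51.52 m
Pipe 2: V = 0.8133 m/s, Re = 5.04×10^5, ε/D = 0.00426, f = 0.02919, h_2 = f(L/D)V²/2g = 0.1637 m
Series → Q common, losses add: H = Σh = 51.68 m

H ≈ 51.7 m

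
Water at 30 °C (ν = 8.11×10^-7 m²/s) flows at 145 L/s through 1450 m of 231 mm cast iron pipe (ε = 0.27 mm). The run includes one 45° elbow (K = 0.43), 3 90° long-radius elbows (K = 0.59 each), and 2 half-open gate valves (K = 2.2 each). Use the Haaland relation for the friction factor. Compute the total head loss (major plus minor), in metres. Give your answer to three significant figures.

H_L ≈ 83.2 m

V = 4Q/(πD²) = 3.460 m/s; V²/2g = 0.6101 m
Re = 9.85×10^5, ε/D = 0.00117 → f = 0.02069 (Haaland)
Major: h_f = f(L/D)·V²/2g = 0.02069·6277·0.6101 = 79.22 m
Minor: ΣK = 6.60; h_m = ΣK·V²/2g = 4.027 m
Total H_L = 79.22 + 4.027 = 83.25 m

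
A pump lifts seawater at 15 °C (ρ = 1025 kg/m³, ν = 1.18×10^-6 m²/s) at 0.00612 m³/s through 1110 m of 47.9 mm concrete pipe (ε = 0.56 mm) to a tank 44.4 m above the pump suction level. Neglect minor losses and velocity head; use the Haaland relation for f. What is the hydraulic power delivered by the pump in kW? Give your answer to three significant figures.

V = 4Q/(πD²) = 3.396 m/s; Re = 1.38×10^5; ε/D = 0.0117; f = 0.04044
h_f = f(L/D)V²/2g = 550.9 m
Total head H = z + h_f = 44.4 + 550.9 = 595.3 m
P_hyd = ρgQH = 1025·9.81·0.00612·595.3 = 36.63 kW

P_hyd ≈ 36.6 kW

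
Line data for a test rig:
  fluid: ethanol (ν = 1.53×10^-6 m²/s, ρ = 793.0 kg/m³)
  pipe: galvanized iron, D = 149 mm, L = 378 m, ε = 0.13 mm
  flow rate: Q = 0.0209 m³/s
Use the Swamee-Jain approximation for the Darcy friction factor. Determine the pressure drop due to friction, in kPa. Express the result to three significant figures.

Δp ≈ 31.2 kPa

V = 4Q/(πD²) = 4·0.0209/(π·0.149²) = 1.199 m/s
Re = VD/ν = 1.199·0.149/1.53×10^-6 = 1.17×10^5 → turbulent
ε/D = 0.13/149 = 8.72×10^-4
Swamee-Jain: f = 0.02157
h_f = f(L/D)V²/(2g) = 0.02157·(378/0.149)·1.199²/(2·9.81) = 4.006 m
Δp = ρg·h_f = 793.0·9.81·4.006 = 31.17 kPa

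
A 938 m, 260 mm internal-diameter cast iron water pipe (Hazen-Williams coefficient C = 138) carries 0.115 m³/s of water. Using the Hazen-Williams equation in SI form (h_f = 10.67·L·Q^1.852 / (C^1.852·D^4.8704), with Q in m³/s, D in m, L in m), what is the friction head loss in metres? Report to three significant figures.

h_f ≈ 14.0 m

h_f = 10.67·938·0.115^1.852 / (138^1.852·0.260^4.8704) = 14.03 m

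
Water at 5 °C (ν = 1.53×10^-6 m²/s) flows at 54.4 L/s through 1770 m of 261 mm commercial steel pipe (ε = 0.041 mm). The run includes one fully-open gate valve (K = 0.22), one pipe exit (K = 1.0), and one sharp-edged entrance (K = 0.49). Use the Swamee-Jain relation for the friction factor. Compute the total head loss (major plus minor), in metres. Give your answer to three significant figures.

V = 4Q/(πD²) = 1.017 m/s; V²/2g = 0.05269 m
Re = 1.73×10^5, ε/D = 1.57×10^-4 → f = 0.01718 (Swamee-Jain)
Major: h_f = f(L/D)·V²/2g = 0.01718·6782·0.05269 = 6.137 m
Minor: ΣK = 1.71; h_m = ΣK·V²/2g = 0.09011 m
Total H_L = 6.137 + 0.09011 = 6.228 m

H_L ≈ 6.23 m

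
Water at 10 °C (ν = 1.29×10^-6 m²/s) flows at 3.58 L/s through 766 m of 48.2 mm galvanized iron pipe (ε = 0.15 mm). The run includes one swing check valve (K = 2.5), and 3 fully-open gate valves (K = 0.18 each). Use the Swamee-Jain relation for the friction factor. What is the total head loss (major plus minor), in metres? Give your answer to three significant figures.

H_L ≈ 89.2 m

V = 4Q/(πD²) = 1.962 m/s; V²/2g = 0.1962 m
Re = 7.33×10^4, ε/D = 0.00311 → f = 0.02842 (Swamee-Jain)
Major: h_f = f(L/D)·V²/2g = 0.02842·15892·0.1962 = 88.60 m
Minor: ΣK = 3.04; h_m = ΣK·V²/2g = 0.5964 m
Total H_L = 88.60 + 0.5964 = 89.20 m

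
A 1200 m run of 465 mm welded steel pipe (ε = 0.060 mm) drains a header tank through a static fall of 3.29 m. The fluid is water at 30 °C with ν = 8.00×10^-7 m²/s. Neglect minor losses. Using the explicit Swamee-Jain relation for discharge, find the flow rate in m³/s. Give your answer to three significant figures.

Swamee-Jain (Type II): Q = -0.965·√(gD⁵h_f/L)·ln[ε/(3.7D) + √(3.17ν²L/(gD³h_f))]
√(gD⁵h_f/L) = √(9.81·0.465⁵·3.29/1200) = 0.02418
ε/(3.7D) = 3.49×10^-5; √(3.17ν²L/(gD³h_f)) = 2.74×10^-5
Q = -0.965·0.02418·ln(6.226×10^-5) = 0.2260 m³/s
Check: V = 1.33 m/s, Re = 7.73×10^5, f = 0.01420, h_f = 3.31 m ≈ 3.29 m ✓

Q ≈ 0.226 m³/s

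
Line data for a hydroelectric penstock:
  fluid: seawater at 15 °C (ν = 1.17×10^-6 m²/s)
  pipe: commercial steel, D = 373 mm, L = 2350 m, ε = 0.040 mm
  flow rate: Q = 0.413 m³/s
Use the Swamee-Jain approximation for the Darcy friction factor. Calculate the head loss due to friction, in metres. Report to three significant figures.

h_f ≈ 61.6 m

V = 4Q/(πD²) = 4·0.413/(π·0.373²) = 3.780 m/s
Re = VD/ν = 3.780·0.373/1.17×10^-6 = 1.20×10^6 → turbulent
ε/D = 0.040/373 = 1.07×10^-4
Swamee-Jain: f = 0.01342
h_f = f(L/D)V²/(2g) = 0.01342·(2350/0.373)·3.780²/(2·9.81) = 61.56 m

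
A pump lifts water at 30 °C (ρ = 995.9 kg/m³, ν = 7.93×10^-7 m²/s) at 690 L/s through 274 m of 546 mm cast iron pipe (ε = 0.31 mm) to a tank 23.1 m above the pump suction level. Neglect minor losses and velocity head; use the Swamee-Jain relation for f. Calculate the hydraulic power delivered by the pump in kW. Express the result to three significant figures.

V = 4Q/(πD²) = 2.947 m/s; Re = 2.03×10^6; ε/D = 5.68×10^-4; f = 0.01749
h_f = f(L/D)V²/2g = 3.884 m
Total head H = z + h_f = 23.1 + 3.884 = 26.98 m
P_hyd = ρgQH = 995.9·9.81·0.690·26.98 = 181.9 kW

P_hyd ≈ 182 kW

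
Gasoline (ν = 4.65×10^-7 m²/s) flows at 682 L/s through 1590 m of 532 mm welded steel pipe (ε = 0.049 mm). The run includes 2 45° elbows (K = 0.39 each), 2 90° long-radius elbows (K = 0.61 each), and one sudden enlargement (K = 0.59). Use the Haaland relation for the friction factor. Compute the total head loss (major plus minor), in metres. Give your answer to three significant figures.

H_L ≈ 18.9 m

V = 4Q/(πD²) = 3.068 m/s; V²/2g = 0.4798 m
Re = 3.51×10^6, ε/D = 9.21×10^-5 → f = 0.01229 (Haaland)
Major: h_f = f(L/D)·V²/2g = 0.01229·2989·0.4798 = 17.62 m
Minor: ΣK = 2.59; h_m = ΣK·V²/2g = 1.243 m
Total H_L = 17.62 + 1.243 = 18.86 m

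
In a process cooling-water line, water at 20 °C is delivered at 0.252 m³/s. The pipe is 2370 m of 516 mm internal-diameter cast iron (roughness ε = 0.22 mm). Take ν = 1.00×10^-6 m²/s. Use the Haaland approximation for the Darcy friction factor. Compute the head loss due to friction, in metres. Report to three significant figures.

h_f ≈ 5.75 m

V = 4Q/(πD²) = 4·0.252/(π·0.516²) = 1.205 m/s
Re = VD/ν = 1.205·0.516/1.00×10^-6 = 6.22×10^5 → turbulent
ε/D = 0.22/516 = 4.26×10^-4
Haaland: f = 0.01692
h_f = f(L/D)V²/(2g) = 0.01692·(2370/0.516)·1.205²/(2·9.81) = 5.752 m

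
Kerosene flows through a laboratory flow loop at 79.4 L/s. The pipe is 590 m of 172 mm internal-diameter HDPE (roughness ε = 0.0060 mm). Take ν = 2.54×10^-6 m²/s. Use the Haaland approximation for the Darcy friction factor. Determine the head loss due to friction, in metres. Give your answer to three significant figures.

V = 4Q/(πD²) = 4·0.0794/(π·0.172²) = 3.417 m/s
Re = VD/ν = 3.417·0.172/2.54×10^-6 = 2.31×10^5 → turbulent
ε/D = 0.0060/172 = 3.49×10^-5
Haaland: f = 0.01532
h_f = f(L/D)V²/(2g) = 0.01532·(590/0.172)·3.417²/(2·9.81) = 31.27 m

h_f ≈ 31.3 m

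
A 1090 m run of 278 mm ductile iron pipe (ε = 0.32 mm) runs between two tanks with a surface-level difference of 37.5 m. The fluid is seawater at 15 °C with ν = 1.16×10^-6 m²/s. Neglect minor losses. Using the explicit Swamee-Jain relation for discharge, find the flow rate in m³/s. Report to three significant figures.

Q ≈ 0.183 m³/s

Swamee-Jain (Type II): Q = -0.965·√(gD⁵h_f/L)·ln[ε/(3.7D) + √(3.17ν²L/(gD³h_f))]
√(gD⁵h_f/L) = √(9.81·0.278⁵·37.5/1090) = 0.02367
ε/(3.7D) = 3.11×10^-4; √(3.17ν²L/(gD³h_f)) = 2.43×10^-5
Q = -0.965·0.02367·ln(3.354×10^-4) = 0.1828 m³/s
Check: V = 3.01 m/s, Re = 7.22×10^5, f = 0.02081, h_f = 37.7 m ≈ 37.5 m ✓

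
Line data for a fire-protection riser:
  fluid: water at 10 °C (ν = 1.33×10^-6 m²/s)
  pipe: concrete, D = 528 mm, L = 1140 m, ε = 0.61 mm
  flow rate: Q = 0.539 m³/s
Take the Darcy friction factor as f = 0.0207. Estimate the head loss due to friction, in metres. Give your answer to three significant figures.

V = 4Q/(πD²) = 4·0.539/(π·0.528²) = 2.462 m/s
h_f = f(L/D)V²/(2g) = 0.02070·(1140/0.528)·2.462²/(2·9.81) = 13.80 m

h_f ≈ 13.8 m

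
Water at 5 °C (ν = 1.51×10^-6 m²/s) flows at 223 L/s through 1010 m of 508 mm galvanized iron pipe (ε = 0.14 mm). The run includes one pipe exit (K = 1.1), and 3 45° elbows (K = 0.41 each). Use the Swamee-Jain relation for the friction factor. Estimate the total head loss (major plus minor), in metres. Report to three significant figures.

H_L ≈ 2.18 m

V = 4Q/(πD²) = 1.100 m/s; V²/2g = 0.06170 m
Re = 3.70×10^5, ε/D = 2.76×10^-4 → f = 0.01657 (Swamee-Jain)
Major: h_f = f(L/D)·V²/2g = 0.01657·1988·0.06170 = 2.032 m
Minor: ΣK = 2.33; h_m = ΣK·V²/2g = 0.1438 m
Total H_L = 2.032 + 0.1438 = 2.176 m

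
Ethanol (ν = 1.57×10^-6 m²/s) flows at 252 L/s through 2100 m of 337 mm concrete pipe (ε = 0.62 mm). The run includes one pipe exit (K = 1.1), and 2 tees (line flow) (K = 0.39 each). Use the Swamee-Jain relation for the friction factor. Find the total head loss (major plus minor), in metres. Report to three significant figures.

V = 4Q/(πD²) = 2.825 m/s; V²/2g = 0.4068 m
Re = 6.06×10^5, ε/D = 0.00184 → f = 0.02333 (Swamee-Jain)
Major: h_f = f(L/D)·V²/2g = 0.02333·6231·0.4068 = 59.15 m
Minor: ΣK = 1.88; h_m = ΣK·V²/2g = 0.7648 m
Total H_L = 59.15 + 0.7648 = 59.92 m

H_L ≈ 59.9 m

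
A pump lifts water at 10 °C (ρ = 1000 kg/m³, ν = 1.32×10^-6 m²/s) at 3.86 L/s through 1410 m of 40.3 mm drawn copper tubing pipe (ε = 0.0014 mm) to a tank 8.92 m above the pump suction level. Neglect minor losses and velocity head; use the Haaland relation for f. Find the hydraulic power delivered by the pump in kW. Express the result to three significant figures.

V = 4Q/(πD²) = 3.026 m/s; Re = 9.24×10^4; ε/D = 3.47×10^-5; f = 0.01826
h_f = f(L/D)V²/2g = 298.1 m
Total head H = z + h_f = 8.92 + 298.1 = 307.0 m
P_hyd = ρgQH = 1000·9.81·0.00386·307.0 = 11.63 kW

P_hyd ≈ 11.6 kW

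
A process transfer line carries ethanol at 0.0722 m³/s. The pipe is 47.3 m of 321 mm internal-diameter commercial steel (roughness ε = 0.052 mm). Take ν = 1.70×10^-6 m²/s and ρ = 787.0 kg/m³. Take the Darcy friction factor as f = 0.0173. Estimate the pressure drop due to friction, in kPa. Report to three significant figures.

Δp ≈ 0.798 kPa

V = 4Q/(πD²) = 4·0.0722/(π·0.321²) = 0.8921 m/s
h_f = f(L/D)V²/(2g) = 0.01730·(47.3/0.321)·0.8921²/(2·9.81) = 0.1034 m
Δp = ρg·h_f = 787.0·9.81·0.1034 = 0.7984 kPa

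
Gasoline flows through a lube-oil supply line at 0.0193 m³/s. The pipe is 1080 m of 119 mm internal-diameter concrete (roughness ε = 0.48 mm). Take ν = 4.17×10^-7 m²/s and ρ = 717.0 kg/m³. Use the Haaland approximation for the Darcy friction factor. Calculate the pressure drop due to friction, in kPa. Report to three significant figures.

V = 4Q/(πD²) = 4·0.0193/(π·0.119²) = 1.735 m/s
Re = VD/ν = 1.735·0.119/4.17×10^-7 = 4.95×10^5 → turbulent
ε/D = 0.48/119 = 0.00403
Haaland: f = 0.02874
h_f = f(L/D)V²/(2g) = 0.02874·(1080/0.119)·1.735²/(2·9.81) = 40.04 m
Δp = ρg·h_f = 717.0·9.81·40.04 = 281.6 kPa

Δp ≈ 282 kPa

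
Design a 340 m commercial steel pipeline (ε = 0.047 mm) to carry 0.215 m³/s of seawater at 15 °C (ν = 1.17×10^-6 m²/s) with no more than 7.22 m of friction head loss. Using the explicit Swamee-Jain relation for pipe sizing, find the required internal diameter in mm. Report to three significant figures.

D ≈ 308 mm

Swamee-Jain (Type III): D = 0.66·[ε^1.25·(LQ²/(gh_f))^4.75 + ν·Q^9.4·(L/(gh_f))^5.2]^0.04
LQ²/(gh_f) = 0.2219; L/(gh_f) = 4.800
Term 1 = ε^1.25·(…)^4.75 = 3.05×10^-9; Term 2 = ν·Q^9.4·(…)^5.2 = 2.17×10^-9
D = 0.66·(3.05×10^-9 + 2.17×10^-9)^0.04 = 0.3078 m = 308 mm
Check: V = 2.89 m/s, Re = 7.60×10^5, f = 0.01450, h_f = 6.82 m ≈ 7.22 m ✓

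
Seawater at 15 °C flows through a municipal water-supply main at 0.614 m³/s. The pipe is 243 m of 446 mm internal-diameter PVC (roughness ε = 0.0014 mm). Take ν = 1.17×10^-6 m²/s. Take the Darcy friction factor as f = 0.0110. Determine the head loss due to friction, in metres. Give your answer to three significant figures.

V = 4Q/(πD²) = 4·0.614/(π·0.446²) = 3.930 m/s
h_f = f(L/D)V²/(2g) = 0.01100·(243/0.446)·3.930²/(2·9.81) = 4.718 m

h_f ≈ 4.72 m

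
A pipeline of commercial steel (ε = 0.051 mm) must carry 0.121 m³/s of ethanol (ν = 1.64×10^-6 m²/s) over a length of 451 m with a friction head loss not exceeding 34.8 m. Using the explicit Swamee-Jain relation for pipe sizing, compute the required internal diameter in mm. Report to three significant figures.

D ≈ 194 mm

Swamee-Jain (Type III): D = 0.66·[ε^1.25·(LQ²/(gh_f))^4.75 + ν·Q^9.4·(L/(gh_f))^5.2]^0.04
LQ²/(gh_f) = 0.01934; L/(gh_f) = 1.321
Term 1 = ε^1.25·(…)^4.75 = 3.13×10^-14; Term 2 = ν·Q^9.4·(…)^5.2 = 1.67×10^-14
D = 0.66·(3.13×10^-14 + 1.67×10^-14)^0.04 = 0.1935 m = 194 mm
Check: V = 4.11 m/s, Re = 4.85×10^5, f = 0.01611, h_f = 32.4 m ≈ 34.8 m ✓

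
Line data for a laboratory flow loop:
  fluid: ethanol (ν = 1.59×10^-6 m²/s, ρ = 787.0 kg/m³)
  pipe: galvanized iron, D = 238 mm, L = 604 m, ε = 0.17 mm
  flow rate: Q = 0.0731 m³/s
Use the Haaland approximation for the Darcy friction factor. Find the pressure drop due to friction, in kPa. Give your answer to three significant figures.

V = 4Q/(πD²) = 4·0.0731/(π·0.238²) = 1.643 m/s
Re = VD/ν = 1.643·0.238/1.59×10^-6 = 2.46×10^5 → turbulent
ε/D = 0.17/238 = 7.14×10^-4
Haaland: f = 0.01943
h_f = f(L/D)V²/(2g) = 0.01943·(604/0.238)·1.643²/(2·9.81) = 6.786 m
Δp = ρg·h_f = 787.0·9.81·6.786 = 52.39 kPa

Δp ≈ 52.4 kPa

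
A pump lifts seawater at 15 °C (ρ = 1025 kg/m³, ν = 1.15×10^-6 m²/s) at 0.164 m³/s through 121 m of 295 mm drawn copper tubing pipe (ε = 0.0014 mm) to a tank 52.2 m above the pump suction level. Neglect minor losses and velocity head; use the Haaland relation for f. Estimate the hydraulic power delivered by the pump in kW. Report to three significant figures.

P_hyd ≈ 88.6 kW

V = 4Q/(πD²) = 2.399 m/s; Re = 6.16×10^5; ε/D = 4.75×10^-6; f = 0.01265
h_f = f(L/D)V²/2g = 1.523 m
Total head H = z + h_f = 52.2 + 1.523 = 53.72 m
P_hyd = ρgQH = 1025·9.81·0.164·53.72 = 88.59 kW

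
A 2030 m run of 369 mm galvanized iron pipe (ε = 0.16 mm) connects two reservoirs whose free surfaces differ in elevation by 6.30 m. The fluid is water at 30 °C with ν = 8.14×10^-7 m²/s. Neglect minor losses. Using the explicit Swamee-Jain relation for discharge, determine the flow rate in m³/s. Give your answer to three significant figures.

Q ≈ 0.122 m³/s

Swamee-Jain (Type II): Q = -0.965·√(gD⁵h_f/L)·ln[ε/(3.7D) + √(3.17ν²L/(gD³h_f))]
√(gD⁵h_f/L) = √(9.81·0.369⁵·6.30/2030) = 0.01443
ε/(3.7D) = 1.17×10^-4; √(3.17ν²L/(gD³h_f)) = 3.71×10^-5
Q = -0.965·0.01443·ln(1.542×10^-4) = 0.1222 m³/s
Check: V = 1.14 m/s, Re = 5.18×10^5, f = 0.01731, h_f = 6.34 m ≈ 6.30 m ✓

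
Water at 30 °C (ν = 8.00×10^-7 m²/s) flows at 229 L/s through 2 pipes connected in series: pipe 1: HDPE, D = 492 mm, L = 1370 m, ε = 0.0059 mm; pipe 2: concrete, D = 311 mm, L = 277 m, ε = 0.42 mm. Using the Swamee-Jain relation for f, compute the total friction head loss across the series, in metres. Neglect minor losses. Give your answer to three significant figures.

Pipe 1: V = 1.205 m/s, Re = 7.41×10^5, ε/D = 1.20×10^-5, f = 0.01246, h_1 = f(L/D)V²/2g = 2.566 m
Pipe 2: V = 3.015 m/s, Re = 1.17×10^6, ε/D = 0.00135, f = 0.02144, h_2 = f(L/D)V²/2g = 8.845 m
Series → Q common, losses add: H = Σh = 11.41 m

H ≈ 11.4 m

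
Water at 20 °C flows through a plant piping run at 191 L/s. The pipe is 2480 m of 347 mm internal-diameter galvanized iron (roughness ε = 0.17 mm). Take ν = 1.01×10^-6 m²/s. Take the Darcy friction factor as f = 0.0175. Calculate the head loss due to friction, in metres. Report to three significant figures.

h_f ≈ 26.0 m

V = 4Q/(πD²) = 4·0.191/(π·0.347²) = 2.020 m/s
h_f = f(L/D)V²/(2g) = 0.01750·(2480/0.347)·2.020²/(2·9.81) = 26.00 m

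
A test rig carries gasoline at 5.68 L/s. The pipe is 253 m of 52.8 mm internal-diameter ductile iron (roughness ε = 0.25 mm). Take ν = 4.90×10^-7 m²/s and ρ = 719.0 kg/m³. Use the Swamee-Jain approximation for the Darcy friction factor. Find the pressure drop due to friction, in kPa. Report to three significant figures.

Δp ≈ 352 kPa

V = 4Q/(πD²) = 4·0.00568/(π·0.0528²) = 2.594 m/s
Re = VD/ν = 2.594·0.0528/4.90×10^-7 = 2.80×10^5 → turbulent
ε/D = 0.25/52.8 = 0.00473
Swamee-Jain: f = 0.03037
h_f = f(L/D)V²/(2g) = 0.03037·(253/0.0528)·2.594²/(2·9.81) = 49.91 m
Δp = ρg·h_f = 719.0·9.81·49.91 = 352.1 kPa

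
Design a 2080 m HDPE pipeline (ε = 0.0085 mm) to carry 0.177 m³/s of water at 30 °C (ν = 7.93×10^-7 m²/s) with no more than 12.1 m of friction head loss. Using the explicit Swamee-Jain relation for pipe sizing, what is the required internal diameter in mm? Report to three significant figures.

Swamee-Jain (Type III): D = 0.66·[ε^1.25·(LQ²/(gh_f))^4.75 + ν·Q^9.4·(L/(gh_f))^5.2]^0.04
LQ²/(gh_f) = 0.5490; L/(gh_f) = 17.52
Term 1 = ε^1.25·(…)^4.75 = 2.66×10^-8; Term 2 = ν·Q^9.4·(…)^5.2 = 1.98×10^-7
D = 0.66·(2.66×10^-8 + 1.98×10^-7)^0.04 = 0.3578 m = 358 mm
Check: V = 1.76 m/s, Re = 7.94×10^5, f = 0.01256, h_f = 11.5 m ≈ 12.1 m ✓

D ≈ 358 mm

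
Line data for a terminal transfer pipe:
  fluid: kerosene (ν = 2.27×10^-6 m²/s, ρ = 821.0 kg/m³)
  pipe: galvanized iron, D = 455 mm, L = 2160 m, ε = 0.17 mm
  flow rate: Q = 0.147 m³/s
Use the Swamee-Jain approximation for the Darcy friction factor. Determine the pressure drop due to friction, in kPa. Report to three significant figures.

V = 4Q/(πD²) = 4·0.147/(π·0.455²) = 0.9041 m/s
Re = VD/ν = 0.9041·0.455/2.27×10^-6 = 1.81×10^5 → turbulent
ε/D = 0.17/455 = 3.74×10^-4
Swamee-Jain: f = 0.01843
h_f = f(L/D)V²/(2g) = 0.01843·(2160/0.455)·0.9041²/(2·9.81) = 3.644 m
Δp = ρg·h_f = 821.0·9.81·3.644 = 29.35 kPa

Δp ≈ 29.3 kPa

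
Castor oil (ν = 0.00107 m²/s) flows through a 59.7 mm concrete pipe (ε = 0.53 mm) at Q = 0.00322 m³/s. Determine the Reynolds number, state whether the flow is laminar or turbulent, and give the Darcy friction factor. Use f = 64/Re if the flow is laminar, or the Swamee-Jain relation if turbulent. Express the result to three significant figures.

V = 4Q/(πD²) = 1.150 m/s
Re = VD/ν = 1.150·0.0597/0.00107 = 64.2
Re < 2300 → laminar → f = 64/Re = 0.9972

Re ≈ 64.2; laminar; f = 64/Re ≈ 0.997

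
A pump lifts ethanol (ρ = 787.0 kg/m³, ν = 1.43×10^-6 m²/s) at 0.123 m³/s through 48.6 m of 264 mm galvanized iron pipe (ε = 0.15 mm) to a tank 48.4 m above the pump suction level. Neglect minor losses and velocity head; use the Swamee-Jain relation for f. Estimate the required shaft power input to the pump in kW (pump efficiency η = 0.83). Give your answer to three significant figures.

P_shaft ≈ 56.4 kW

V = 4Q/(πD²) = 2.247 m/s; Re = 4.15×10^5; ε/D = 5.68×10^-4; f = 0.01836
h_f = f(L/D)V²/2g = 0.8697 m
Total head H = z + h_f = 48.4 + 0.8697 = 49.27 m
P_hyd = ρgQH = 787.0·9.81·0.123·49.27 = 46.79 kW
P_shaft = P_hyd/η = 46.79/0.83 = 56.37 kW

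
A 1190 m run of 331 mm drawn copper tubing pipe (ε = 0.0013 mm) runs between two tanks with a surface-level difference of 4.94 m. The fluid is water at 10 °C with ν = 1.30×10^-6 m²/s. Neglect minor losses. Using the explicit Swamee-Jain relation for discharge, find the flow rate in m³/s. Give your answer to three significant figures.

Q ≈ 0.119 m³/s

Swamee-Jain (Type II): Q = -0.965·√(gD⁵h_f/L)·ln[ε/(3.7D) + √(3.17ν²L/(gD³h_f))]
√(gD⁵h_f/L) = √(9.81·0.331⁵·4.94/1190) = 0.01272
ε/(3.7D) = 1.06×10^-6; √(3.17ν²L/(gD³h_f)) = 6.02×10^-5
Q = -0.965·0.01272·ln(6.129×10^-5) = 0.1191 m³/s
Check: V = 1.38 m/s, Re = 3.52×10^5, f = 0.01400, h_f = 4.91 m ≈ 4.94 m ✓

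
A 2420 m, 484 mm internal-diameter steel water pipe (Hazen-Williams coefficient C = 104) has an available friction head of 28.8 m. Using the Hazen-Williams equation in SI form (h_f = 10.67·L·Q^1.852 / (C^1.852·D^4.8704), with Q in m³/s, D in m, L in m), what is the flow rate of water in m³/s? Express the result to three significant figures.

Rearranging: Q = [h_f·C^1.852·D^4.8704 / (10.67·L)]^(1/1.852)
Q = [28.8·104^1.852·0.484^4.8704 / (10.67·2420)]^0.540 = 0.3926 m³/s

Q ≈ 0.393 m³/s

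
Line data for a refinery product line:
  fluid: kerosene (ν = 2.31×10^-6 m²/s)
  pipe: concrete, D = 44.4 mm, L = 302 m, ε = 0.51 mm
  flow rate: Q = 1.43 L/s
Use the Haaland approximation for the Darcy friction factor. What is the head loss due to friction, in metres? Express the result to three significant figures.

V = 4Q/(πD²) = 4·0.00143/(π·0.0444²) = 0.9236 m/s
Re = VD/ν = 0.9236·0.0444/2.31×10^-6 = 1.78×10^4 → turbulent
ε/D = 0.51/44.4 = 0.0115
Haaland: f = 0.04260
h_f = f(L/D)V²/(2g) = 0.04260·(302/0.0444)·0.9236²/(2·9.81) = 12.60 m

h_f ≈ 12.6 m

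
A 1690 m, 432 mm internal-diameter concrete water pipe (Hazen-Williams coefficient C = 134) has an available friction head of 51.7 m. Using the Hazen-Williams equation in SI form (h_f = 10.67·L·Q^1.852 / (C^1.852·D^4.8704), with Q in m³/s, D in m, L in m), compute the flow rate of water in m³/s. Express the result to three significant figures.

Q ≈ 0.625 m³/s

Rearranging: Q = [h_f·C^1.852·D^4.8704 / (10.67·L)]^(1/1.852)
Q = [51.7·134^1.852·0.432^4.8704 / (10.67·1690)]^0.540 = 0.6246 m³/s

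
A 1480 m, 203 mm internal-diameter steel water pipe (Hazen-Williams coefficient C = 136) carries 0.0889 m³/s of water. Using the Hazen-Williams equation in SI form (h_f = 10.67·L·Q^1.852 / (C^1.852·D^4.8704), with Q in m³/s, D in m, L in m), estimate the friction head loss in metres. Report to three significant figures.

h_f = 10.67·1480·0.0889^1.852 / (136^1.852·0.203^4.8704) = 47.12 m

h_f ≈ 47.1 m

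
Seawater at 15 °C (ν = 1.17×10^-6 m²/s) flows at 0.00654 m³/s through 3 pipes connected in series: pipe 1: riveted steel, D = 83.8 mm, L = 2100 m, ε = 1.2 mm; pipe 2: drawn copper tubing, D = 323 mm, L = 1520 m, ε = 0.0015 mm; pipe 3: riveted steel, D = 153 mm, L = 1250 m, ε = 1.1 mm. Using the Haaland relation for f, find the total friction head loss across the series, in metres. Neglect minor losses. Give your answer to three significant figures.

H ≈ 80.2 m

Pipe 1: V = 1.186 m/s, Re = 8.49×10^4, ε/D = 0.0143, f = 0.04358, h_1 = f(L/D)V²/2g = 78.27 m
Pipe 2: V = 0.07981 m/s, Re = 2.20×10^4, ε/D = 4.64×10^-6, f = 0.02514, h_2 = f(L/D)V²/2g = 0.03841 m
Pipe 3: V = 0.3557 m/s, Re = 4.65×10^4, ε/D = 0.00719, f = 0.03550, h_3 = f(L/D)V²/2g = 1.871 m
Series → Q common, losses add: H = Σh = 80.18 m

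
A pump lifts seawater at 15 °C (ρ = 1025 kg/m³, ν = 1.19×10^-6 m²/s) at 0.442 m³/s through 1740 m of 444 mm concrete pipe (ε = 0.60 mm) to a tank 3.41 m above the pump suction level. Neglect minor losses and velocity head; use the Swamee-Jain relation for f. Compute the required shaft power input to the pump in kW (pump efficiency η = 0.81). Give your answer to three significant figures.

P_shaft ≈ 210 kW

V = 4Q/(πD²) = 2.855 m/s; Re = 1.07×10^6; ε/D = 0.00135; f = 0.02147
h_f = f(L/D)V²/2g = 34.95 m
Total head H = z + h_f = 3.41 + 34.95 = 38.36 m
P_hyd = ρgQH = 1025·9.81·0.442·38.36 = 170.5 kW
P_shaft = P_hyd/η = 170.5/0.81 = 210.5 kW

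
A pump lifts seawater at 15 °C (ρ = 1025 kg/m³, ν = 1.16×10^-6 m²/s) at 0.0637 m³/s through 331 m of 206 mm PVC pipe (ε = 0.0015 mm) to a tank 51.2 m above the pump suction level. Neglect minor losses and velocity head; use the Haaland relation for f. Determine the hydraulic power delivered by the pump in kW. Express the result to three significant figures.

V = 4Q/(πD²) = 1.911 m/s; Re = 3.39×10^5; ε/D = 7.28×10^-6; f = 0.01408
h_f = f(L/D)V²/2g = 4.212 m
Total head H = z + h_f = 51.2 + 4.212 = 55.41 m
P_hyd = ρgQH = 1025·9.81·0.0637·55.41 = 35.49 kW

P_hyd ≈ 35.5 kW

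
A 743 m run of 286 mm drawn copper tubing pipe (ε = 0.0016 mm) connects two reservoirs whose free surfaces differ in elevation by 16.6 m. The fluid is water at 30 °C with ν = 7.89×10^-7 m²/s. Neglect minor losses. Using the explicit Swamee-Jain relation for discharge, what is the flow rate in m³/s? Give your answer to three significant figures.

Q ≈ 0.213 m³/s

Swamee-Jain (Type II): Q = -0.965·√(gD⁵h_f/L)·ln[ε/(3.7D) + √(3.17ν²L/(gD³h_f))]
√(gD⁵h_f/L) = √(9.81·0.286⁵·16.6/743) = 0.02048
ε/(3.7D) = 1.51×10^-6; √(3.17ν²L/(gD³h_f)) = 1.96×10^-5
Q = -0.965·0.02048·ln(2.113×10^-5) = 0.2127 m³/s
Check: V = 3.31 m/s, Re = 1.20×10^6, f = 0.01141, h_f = 16.6 m ≈ 16.6 m ✓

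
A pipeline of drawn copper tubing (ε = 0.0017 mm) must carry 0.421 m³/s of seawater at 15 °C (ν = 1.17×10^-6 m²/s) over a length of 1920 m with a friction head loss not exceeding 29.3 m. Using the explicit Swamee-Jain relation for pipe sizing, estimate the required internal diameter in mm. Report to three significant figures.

D ≈ 410 mm

Swamee-Jain (Type III): D = 0.66·[ε^1.25·(LQ²/(gh_f))^4.75 + ν·Q^9.4·(L/(gh_f))^5.2]^0.04
LQ²/(gh_f) = 1.184; L/(gh_f) = 6.680
Term 1 = ε^1.25·(…)^4.75 = 1.37×10^-7; Term 2 = ν·Q^9.4·(…)^5.2 = 6.69×10^-6
D = 0.66·(1.37×10^-7 + 6.69×10^-6)^0.04 = 0.4101 m = 410 mm
Check: V = 3.19 m/s, Re = 1.12×10^6, f = 0.01151, h_f = 27.9 m ≈ 29.3 m ✓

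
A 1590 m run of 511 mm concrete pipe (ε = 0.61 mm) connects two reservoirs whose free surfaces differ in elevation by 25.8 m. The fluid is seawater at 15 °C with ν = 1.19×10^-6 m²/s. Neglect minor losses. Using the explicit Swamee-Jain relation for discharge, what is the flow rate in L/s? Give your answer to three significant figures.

Swamee-Jain (Type II): Q = -0.965·√(gD⁵h_f/L)·ln[ε/(3.7D) + √(3.17ν²L/(gD³h_f))]
√(gD⁵h_f/L) = √(9.81·0.511⁵·25.8/1590) = 0.07447
ε/(3.7D) = 3.23×10^-4; √(3.17ν²L/(gD³h_f)) = 1.45×10^-5
Q = -0.965·0.07447·ln(3.372×10^-4) = 0.5746 m³/s
Check: V = 2.80 m/s, Re = 1.20×10^6, f = 0.02081, h_f = 25.9 m ≈ 25.8 m ✓

Q ≈ 575 L/s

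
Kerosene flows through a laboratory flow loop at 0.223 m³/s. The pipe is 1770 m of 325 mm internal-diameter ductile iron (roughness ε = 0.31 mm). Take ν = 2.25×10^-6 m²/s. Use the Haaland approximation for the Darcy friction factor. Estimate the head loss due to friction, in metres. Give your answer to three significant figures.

V = 4Q/(πD²) = 4·0.223/(π·0.325²) = 2.688 m/s
Re = VD/ν = 2.688·0.325/2.25×10^-6 = 3.88×10^5 → turbulent
ε/D = 0.31/325 = 9.54×10^-4
Haaland: f = 0.02014
h_f = f(L/D)V²/(2g) = 0.02014·(1770/0.325)·2.688²/(2·9.81) = 40.39 m

h_f ≈ 40.4 m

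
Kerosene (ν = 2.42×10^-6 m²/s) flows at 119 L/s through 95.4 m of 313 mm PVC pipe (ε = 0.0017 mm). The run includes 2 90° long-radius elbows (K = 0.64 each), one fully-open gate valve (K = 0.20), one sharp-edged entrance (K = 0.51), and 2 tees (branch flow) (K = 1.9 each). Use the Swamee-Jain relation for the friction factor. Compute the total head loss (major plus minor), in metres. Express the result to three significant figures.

V = 4Q/(πD²) = 1.547 m/s; V²/2g = 0.1219 m
Re = 2.00×10^5, ε/D = 5.43×10^-6 → f = 0.01558 (Swamee-Jain)
Major: h_f = f(L/D)·V²/2g = 0.01558·304.8·0.1219 = 0.5790 m
Minor: ΣK = 5.79; h_m = ΣK·V²/2g = 0.7059 m
Total H_L = 0.5790 + 0.7059 = 1.285 m

H_L ≈ 1.28 m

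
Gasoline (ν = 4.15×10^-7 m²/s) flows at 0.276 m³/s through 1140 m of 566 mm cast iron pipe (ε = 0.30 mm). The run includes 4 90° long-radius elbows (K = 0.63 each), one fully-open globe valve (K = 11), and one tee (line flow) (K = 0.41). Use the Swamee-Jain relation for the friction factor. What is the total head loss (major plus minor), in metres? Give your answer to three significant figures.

H_L ≈ 3.00 m

V = 4Q/(πD²) = 1.097 m/s; V²/2g = 0.06133 m
Re = 1.50×10^6, ε/D = 5.30×10^-4 → f = 0.01733 (Swamee-Jain)
Major: h_f = f(L/D)·V²/2g = 0.01733·2014·0.06133 = 2.141 m
Minor: ΣK = 13.9; h_m = ΣK·V²/2g = 0.8543 m
Total H_L = 2.141 + 0.8543 = 2.995 m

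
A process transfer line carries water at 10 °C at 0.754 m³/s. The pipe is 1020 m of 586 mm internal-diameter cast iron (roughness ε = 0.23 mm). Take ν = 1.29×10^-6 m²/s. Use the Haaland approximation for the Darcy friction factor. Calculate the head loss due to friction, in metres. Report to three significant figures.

V = 4Q/(πD²) = 4·0.754/(π·0.586²) = 2.796 m/s
Re = VD/ν = 2.796·0.586/1.29×10^-6 = 1.27×10^6 → turbulent
ε/D = 0.23/586 = 3.92×10^-4
Haaland: f = 0.01628
h_f = f(L/D)V²/(2g) = 0.01628·(1020/0.586)·2.796²/(2·9.81) = 11.29 m

h_f ≈ 11.3 m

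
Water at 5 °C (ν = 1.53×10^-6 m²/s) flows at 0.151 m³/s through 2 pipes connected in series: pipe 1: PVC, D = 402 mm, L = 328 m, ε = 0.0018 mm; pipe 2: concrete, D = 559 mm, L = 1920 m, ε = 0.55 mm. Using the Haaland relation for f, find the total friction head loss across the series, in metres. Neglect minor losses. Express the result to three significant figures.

H ≈ 2.21 m

Pipe 1: V = 1.190 m/s, Re = 3.13×10^5, ε/D = 4.48×10^-6, f = 0.01427, h_1 = f(L/D)V²/2g = 0.8399 m
Pipe 2: V = 0.6153 m/s, Re = 2.25×10^5, ε/D = 9.84×10^-4, f = 0.02072, h_2 = f(L/D)V²/2g = 1.373 m
Series → Q common, losses add: H = Σh = 2.213 m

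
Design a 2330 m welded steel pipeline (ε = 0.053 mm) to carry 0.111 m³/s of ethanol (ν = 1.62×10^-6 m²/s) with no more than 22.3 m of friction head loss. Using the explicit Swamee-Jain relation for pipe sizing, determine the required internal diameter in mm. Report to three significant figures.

D ≈ 284 mm

Swamee-Jain (Type III): D = 0.66·[ε^1.25·(LQ²/(gh_f))^4.75 + ν·Q^9.4·(L/(gh_f))^5.2]^0.04
LQ²/(gh_f) = 0.1312; L/(gh_f) = 10.65
Term 1 = ε^1.25·(…)^4.75 = 2.92×10^-10; Term 2 = ν·Q^9.4·(…)^5.2 = 3.78×10^-10
D = 0.66·(2.92×10^-10 + 3.78×10^-10)^0.04 = 0.2835 m = 284 mm
Check: V = 1.76 m/s, Re = 3.08×10^5, f = 0.01616, h_f = 20.9 m ≈ 22.3 m ✓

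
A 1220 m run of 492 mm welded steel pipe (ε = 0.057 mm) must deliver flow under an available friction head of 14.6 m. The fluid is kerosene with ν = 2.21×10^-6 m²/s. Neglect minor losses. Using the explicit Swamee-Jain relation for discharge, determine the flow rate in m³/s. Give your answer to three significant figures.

Q ≈ 0.542 m³/s

Swamee-Jain (Type II): Q = -0.965·√(gD⁵h_f/L)·ln[ε/(3.7D) + √(3.17ν²L/(gD³h_f))]
√(gD⁵h_f/L) = √(9.81·0.492⁵·14.6/1220) = 0.05818
ε/(3.7D) = 3.13×10^-5; √(3.17ν²L/(gD³h_f)) = 3.33×10^-5
Q = -0.965·0.05818·ln(6.459×10^-5) = 0.5416 m³/s
Check: V = 2.85 m/s, Re = 6.34×10^5, f = 0.01429, h_f = 14.7 m ≈ 14.6 m ✓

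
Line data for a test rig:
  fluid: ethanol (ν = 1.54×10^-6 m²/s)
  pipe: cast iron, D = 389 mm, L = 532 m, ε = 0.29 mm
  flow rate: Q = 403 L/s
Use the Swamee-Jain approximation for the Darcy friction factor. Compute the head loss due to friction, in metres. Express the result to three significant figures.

V = 4Q/(πD²) = 4·0.403/(π·0.389²) = 3.391 m/s
Re = VD/ν = 3.391·0.389/1.54×10^-6 = 8.57×10^5 → turbulent
ε/D = 0.29/389 = 7.46×10^-4
Swamee-Jain: f = 0.01884
h_f = f(L/D)V²/(2g) = 0.01884·(532/0.389)·3.391²/(2·9.81) = 15.10 m

h_f ≈ 15.1 m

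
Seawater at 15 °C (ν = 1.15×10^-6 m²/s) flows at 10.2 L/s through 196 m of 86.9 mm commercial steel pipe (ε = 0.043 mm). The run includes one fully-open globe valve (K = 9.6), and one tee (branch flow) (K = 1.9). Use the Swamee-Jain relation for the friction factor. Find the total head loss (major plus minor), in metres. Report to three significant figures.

H_L ≈ 8.45 m

V = 4Q/(πD²) = 1.720 m/s; V²/2g = 0.1507 m
Re = 1.30×10^5, ε/D = 4.95×10^-4 → f = 0.01976 (Swamee-Jain)
Major: h_f = f(L/D)·V²/2g = 0.01976·2255·0.1507 = 6.717 m
Minor: ΣK = 11.5; h_m = ΣK·V²/2g = 1.734 m
Total H_L = 6.717 + 1.734 = 8.450 m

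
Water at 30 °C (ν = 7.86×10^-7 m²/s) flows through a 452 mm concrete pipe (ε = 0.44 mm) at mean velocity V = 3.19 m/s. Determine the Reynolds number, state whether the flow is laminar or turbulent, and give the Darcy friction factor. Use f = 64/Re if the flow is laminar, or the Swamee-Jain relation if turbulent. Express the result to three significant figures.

Re ≈ 1.83×10^6; turbulent; f ≈ 0.0197

Re = VD/ν = 3.190·0.452/7.86×10^-7 = 1.83×10^6
Re > 4000 → turbulent; ε/D = 9.73×10^-4
Swamee-Jain: f = 0.01974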